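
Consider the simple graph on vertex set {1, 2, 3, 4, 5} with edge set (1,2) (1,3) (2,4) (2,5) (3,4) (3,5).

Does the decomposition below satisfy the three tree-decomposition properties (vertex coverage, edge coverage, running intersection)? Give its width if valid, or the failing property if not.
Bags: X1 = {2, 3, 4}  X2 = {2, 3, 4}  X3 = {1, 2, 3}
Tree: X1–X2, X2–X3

A tree decomposition must satisfy three properties: every vertex lies in some bag; for every edge, both endpoints lie together in some bag; and for every vertex, the bags containing it form a connected subtree. Here vertex 5 appears in no bag, so the decomposition is invalid.

No — vertex 5 appears in no bag.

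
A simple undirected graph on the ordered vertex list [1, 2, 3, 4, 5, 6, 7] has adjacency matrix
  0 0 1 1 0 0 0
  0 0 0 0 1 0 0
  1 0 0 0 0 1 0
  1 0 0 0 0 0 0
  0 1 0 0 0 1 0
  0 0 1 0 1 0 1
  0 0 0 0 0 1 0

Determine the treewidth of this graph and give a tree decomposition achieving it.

Treewidth 1.
One optimal decomposition is:
Bags: B1 = {1, 3}  B2 = {3, 6}  B3 = {1, 4}  B4 = {5, 6}  B5 = {2, 5}  B6 = {6, 7}
Tree: B1–B2, B1–B3, B2–B4, B4–B5, B4–B6

The largest bag has 2 vertices, giving width 1; this decomposition certifies tw(G) ≤ 1. G has an edge, so its treewidth is at least 1. Combining the bounds, tw(G) = 1.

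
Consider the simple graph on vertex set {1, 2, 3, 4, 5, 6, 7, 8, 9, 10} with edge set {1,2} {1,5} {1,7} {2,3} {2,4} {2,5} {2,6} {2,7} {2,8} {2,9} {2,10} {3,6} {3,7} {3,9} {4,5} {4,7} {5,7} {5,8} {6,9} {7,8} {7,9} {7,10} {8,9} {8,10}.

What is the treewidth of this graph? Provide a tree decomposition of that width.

Treewidth 3.
Bags: B1 = {2, 5, 7, 8}  B2 = {2, 7, 8, 10}  B3 = {2, 7, 8, 9}  B4 = {2, 3, 7, 9}  B5 = {2, 4, 5, 7}  B6 = {2, 3, 6, 9}  B7 = {1, 2, 5, 7}
Tree: B1–B2, B1–B3, B3–B4, B1–B5, B4–B6, B5–B7

Every bag has size at most 4, so the width is 4 − 1 = 3 and tw(G) ≤ 3. Conversely, {2, 3, 6, 9} is a clique of size 4, and the vertices of any clique must share a bag in every tree decomposition; so some bag has ≥ 4 vertices and tw(G) ≥ 3. Therefore the treewidth is 3.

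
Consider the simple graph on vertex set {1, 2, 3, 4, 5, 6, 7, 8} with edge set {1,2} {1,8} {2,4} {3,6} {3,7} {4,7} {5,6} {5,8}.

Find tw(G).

2

A width-2 tree decomposition is:
Bags: B1 = {3, 6, 7}  B2 = {5, 6, 7}  B3 = {5, 7, 8}  B4 = {1, 7, 8}  B5 = {1, 2, 7}  B6 = {2, 4, 7}
Tree: B1–B2, B2–B3, B3–B4, B4–B5, B5–B6
Every bag has size at most 3, so the width is 3 − 1 = 2 and tw(G) ≤ 2. For the lower bound, G contains the cycle 7–3–6–5–8–1–2–4–7, so G is not a forest; only forests have treewidth ≤ 1, hence tw(G) ≥ 2. Hence tw(G) = 2 exactly.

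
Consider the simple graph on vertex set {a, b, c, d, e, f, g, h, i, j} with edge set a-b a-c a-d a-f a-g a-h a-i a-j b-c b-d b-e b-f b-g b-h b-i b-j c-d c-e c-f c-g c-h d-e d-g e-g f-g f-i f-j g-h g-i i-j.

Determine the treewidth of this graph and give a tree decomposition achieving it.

Treewidth 4.
Bags: B1 = {a, b, c, g, h}  B2 = {a, b, c, d, g}  B3 = {b, c, d, e, g}  B4 = {a, b, c, f, g}  B5 = {a, b, f, g, i}  B6 = {a, b, f, i, j}
Tree: B1–B2, B2–B3, B1–B4, B4–B5, B5–B6

Each bag holds 5 vertices, so the decomposition has width 4, which upper-bounds the treewidth. On the other hand G contains the 5-clique {b, c, d, e, g}. A clique must lie in a single bag of any decomposition, so no decomposition can have width below 4. Therefore the treewidth is 4.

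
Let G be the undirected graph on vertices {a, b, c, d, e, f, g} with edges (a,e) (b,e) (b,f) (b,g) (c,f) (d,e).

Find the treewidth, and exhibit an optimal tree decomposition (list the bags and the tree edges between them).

Each bag holds 2 vertices, so the decomposition has width 1, which upper-bounds the treewidth. G has an edge, so its treewidth is at least 1. The upper and lower bounds meet at 1, so that is the treewidth.

Treewidth 1.
Bags: B1 = {b, g}  B2 = {b, f}  B3 = {b, e}  B4 = {a, e}  B5 = {d, e}  B6 = {c, f}
Tree: B1–B2, B1–B3, B3–B4, B4–B5, B2–B6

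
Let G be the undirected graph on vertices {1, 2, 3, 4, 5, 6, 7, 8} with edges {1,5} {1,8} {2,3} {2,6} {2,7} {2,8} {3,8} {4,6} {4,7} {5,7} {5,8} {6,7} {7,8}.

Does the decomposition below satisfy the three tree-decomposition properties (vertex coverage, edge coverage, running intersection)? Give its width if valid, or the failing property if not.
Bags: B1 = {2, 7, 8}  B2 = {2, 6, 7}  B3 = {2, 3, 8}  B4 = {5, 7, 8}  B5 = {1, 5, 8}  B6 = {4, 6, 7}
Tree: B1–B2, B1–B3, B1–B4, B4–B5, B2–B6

Yes; width 2.

Every vertex of G appears in some bag (union = {1, 2, 3, 4, 5, 6, 7, 8}); every edge is covered by a bag; and for each vertex v the set of bags containing v is connected in the bag tree. The decomposition is therefore valid. The largest bag has 3 vertices, so the width is 2.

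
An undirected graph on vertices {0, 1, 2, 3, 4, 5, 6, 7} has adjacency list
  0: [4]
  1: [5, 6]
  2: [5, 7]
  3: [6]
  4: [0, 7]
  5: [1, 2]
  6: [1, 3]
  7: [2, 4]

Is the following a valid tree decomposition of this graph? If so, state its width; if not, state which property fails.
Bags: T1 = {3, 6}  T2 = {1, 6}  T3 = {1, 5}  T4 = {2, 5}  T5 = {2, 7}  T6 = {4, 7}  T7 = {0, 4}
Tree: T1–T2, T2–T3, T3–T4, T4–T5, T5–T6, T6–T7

Checking the three conditions: (i) the bags cover all of {0, 1, 2, 3, 4, 5, 6, 7}; (ii) for each edge, some bag contains both endpoints; (iii) the bags containing any fixed vertex form a subtree. All hold, so the decomposition is valid with width 2 − 1 = 1.

Yes; width 1.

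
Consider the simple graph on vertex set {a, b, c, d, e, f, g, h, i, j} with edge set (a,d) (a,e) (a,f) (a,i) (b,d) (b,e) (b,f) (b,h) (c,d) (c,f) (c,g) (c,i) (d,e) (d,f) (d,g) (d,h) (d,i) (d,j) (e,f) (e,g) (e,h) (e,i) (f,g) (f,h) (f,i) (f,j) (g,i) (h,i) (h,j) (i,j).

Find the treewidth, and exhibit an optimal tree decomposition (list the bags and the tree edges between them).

Treewidth 4.
One such decomposition:
Bags: B1 = {d, e, f, h, i}  B2 = {d, e, f, g, i}  B3 = {b, d, e, f, h}  B4 = {c, d, f, g, i}  B5 = {d, f, h, i, j}  B6 = {a, d, e, f, i}
Tree: B1–B2, B1–B3, B2–B4, B1–B5, B1–B6

Every bag has size at most 5, so the width is 5 − 1 = 4 and tw(G) ≤ 4. On the other hand G contains the 5-clique {b, d, e, f, h}. A clique must lie in a single bag of any decomposition, so no decomposition can have width below 4. Therefore the treewidth is 4.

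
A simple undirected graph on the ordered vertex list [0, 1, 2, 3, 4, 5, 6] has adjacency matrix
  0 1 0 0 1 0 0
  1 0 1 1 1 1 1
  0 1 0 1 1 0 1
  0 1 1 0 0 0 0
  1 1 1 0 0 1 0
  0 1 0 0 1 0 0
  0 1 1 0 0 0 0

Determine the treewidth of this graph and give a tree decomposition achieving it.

Treewidth 2.
One optimal decomposition is:
Bags: B1 = {0, 1, 4}  B2 = {1, 2, 4}  B3 = {1, 4, 5}  B4 = {1, 2, 3}  B5 = {1, 2, 6}
Tree: B1–B2, B2–B3, B2–B4, B4–B5

Each bag holds 3 vertices, so the decomposition has width 2, which upper-bounds the treewidth. For the lower bound, the 3 vertices {0, 1, 4} are pairwise adjacent, and any tree decomposition puts a clique entirely inside one bag — forcing width ≥ 2. Therefore the treewidth is 2.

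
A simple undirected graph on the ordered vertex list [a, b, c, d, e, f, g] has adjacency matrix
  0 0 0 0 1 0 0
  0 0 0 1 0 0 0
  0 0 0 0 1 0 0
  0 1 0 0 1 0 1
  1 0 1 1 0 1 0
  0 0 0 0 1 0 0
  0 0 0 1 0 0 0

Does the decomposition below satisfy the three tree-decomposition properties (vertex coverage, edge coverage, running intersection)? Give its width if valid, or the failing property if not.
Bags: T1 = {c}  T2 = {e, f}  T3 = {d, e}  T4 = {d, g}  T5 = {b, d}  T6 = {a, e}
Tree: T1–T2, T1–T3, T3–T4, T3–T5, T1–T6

A tree decomposition must satisfy three properties: every vertex lies in some bag; for every edge, both endpoints lie together in some bag; and for every vertex, the bags containing it form a connected subtree. Here edge (e,c) lies in no bag, so the decomposition is invalid.

No — edge (e,c) lies in no bag.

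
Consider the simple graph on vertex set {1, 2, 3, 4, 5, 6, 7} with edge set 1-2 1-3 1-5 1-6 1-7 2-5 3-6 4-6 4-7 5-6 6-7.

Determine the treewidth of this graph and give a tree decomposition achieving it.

Each bag holds 3 vertices, so the decomposition has width 2, which upper-bounds the treewidth. On the other hand G contains the 3-clique {1, 2, 5}. A clique must lie in a single bag of any decomposition, so no decomposition can have width below 2. Hence tw(G) = 2 exactly.

Treewidth 2.
Bags: B1 = {1, 6, 7}  B2 = {1, 3, 6}  B3 = {1, 5, 6}  B4 = {4, 6, 7}  B5 = {1, 2, 5}
Tree: B1–B2, B2–B3, B1–B4, B3–B5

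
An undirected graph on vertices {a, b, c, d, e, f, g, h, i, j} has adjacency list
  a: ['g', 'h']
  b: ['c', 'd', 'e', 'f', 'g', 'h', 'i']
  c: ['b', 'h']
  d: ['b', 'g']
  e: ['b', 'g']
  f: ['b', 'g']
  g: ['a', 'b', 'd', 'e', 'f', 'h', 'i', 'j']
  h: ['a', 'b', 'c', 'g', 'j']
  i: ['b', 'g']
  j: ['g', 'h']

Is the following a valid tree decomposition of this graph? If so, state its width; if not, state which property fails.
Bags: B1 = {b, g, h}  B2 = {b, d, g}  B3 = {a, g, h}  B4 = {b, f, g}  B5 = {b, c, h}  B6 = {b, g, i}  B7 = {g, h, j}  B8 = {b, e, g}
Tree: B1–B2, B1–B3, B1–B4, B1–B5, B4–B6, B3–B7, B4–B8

Yes; width 2.

Checking the three conditions: (i) the bags cover all of {a, b, c, d, e, f, g, h, i, j}; (ii) for each edge, some bag contains both endpoints; (iii) the bags containing any fixed vertex form a subtree. All hold, so the decomposition is valid with width 3 − 1 = 2.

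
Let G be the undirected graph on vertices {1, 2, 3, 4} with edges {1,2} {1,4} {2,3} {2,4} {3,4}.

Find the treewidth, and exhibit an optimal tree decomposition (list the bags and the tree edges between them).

Each bag holds 3 vertices, so the decomposition has width 2, which upper-bounds the treewidth. On the other hand G contains the 3-clique {1, 2, 4}. A clique must lie in a single bag of any decomposition, so no decomposition can have width below 2. Hence tw(G) = 2 exactly.

Treewidth 2.
One such decomposition:
Bags: B1 = {2, 3, 4}  B2 = {1, 2, 4}
Tree: B1–B2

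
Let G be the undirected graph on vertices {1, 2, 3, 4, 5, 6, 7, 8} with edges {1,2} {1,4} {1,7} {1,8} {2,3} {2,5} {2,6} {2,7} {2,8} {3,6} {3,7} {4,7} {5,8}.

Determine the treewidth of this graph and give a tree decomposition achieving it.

Treewidth 2.
One optimal decomposition is:
Bags: B1 = {1, 2, 7}  B2 = {1, 4, 7}  B3 = {2, 3, 7}  B4 = {2, 3, 6}  B5 = {1, 2, 8}  B6 = {2, 5, 8}
Tree: B1–B2, B1–B3, B3–B4, B1–B5, B5–B6

Each bag holds 3 vertices, so the decomposition has width 2, which upper-bounds the treewidth. On the other hand G contains the 3-clique {1, 2, 8}. A clique must lie in a single bag of any decomposition, so no decomposition can have width below 2. Hence tw(G) = 2 exactly.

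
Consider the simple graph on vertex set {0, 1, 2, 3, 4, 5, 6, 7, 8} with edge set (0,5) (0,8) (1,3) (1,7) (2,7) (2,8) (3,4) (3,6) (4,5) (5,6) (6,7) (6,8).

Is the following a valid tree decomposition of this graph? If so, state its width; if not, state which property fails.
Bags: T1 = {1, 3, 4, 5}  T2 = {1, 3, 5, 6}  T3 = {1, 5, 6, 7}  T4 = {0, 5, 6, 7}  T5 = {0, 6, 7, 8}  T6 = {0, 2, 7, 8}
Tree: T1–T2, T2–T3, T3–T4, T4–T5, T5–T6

Vertex coverage: the bags together contain {0, 1, 2, 3, 4, 5, 6, 7, 8}, the full vertex set. Edge coverage: each edge of G has both endpoints in at least one bag. Running intersection: for every vertex, the bags containing it form a connected subtree. All three properties hold, so this is a valid tree decomposition of width max|bag| − 1 = 3, and hence tw(G) ≤ 3.

Yes; width 3.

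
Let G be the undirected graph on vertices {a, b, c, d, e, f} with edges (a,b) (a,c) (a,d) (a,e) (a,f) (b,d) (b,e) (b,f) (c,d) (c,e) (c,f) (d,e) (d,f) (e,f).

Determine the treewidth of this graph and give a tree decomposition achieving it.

Every bag has size at most 5, so the width is 5 − 1 = 4 and tw(G) ≤ 4. For the lower bound, the 5 vertices {a, c, d, e, f} are pairwise adjacent, and any tree decomposition puts a clique entirely inside one bag — forcing width ≥ 4. The upper and lower bounds meet at 4, so that is the treewidth.

Treewidth 4.
One optimal decomposition is:
Bags: B1 = {a, c, d, e, f}  B2 = {a, b, d, e, f}
Tree: B1–B2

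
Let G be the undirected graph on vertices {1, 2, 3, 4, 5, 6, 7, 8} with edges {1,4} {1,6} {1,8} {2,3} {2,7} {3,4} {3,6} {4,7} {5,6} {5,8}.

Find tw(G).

2

A width-2 tree decomposition is:
Bags: B1 = {1, 5, 8}  B2 = {1, 5, 6}  B3 = {1, 4, 6}  B4 = {3, 4, 6}  B5 = {3, 4, 7}  B6 = {2, 3, 7}
Tree: B1–B2, B2–B3, B3–B4, B4–B5, B5–B6
The largest bag has 3 vertices, giving width 2; this decomposition certifies tw(G) ≤ 2. For the lower bound, G contains the cycle 8–5–6–1–8, so G is not a forest; only forests have treewidth ≤ 1, hence tw(G) ≥ 2. Therefore the treewidth is 2.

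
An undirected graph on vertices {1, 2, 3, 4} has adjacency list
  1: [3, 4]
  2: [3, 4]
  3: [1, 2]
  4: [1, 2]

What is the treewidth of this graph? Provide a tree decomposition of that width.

The largest bag has 3 vertices, giving width 2; this decomposition certifies tw(G) ≤ 2. The edges 3–2–4–1–3 form a cycle, so G is not a tree and its treewidth is at least 2. Therefore the treewidth is 2.

Treewidth 2.
Bags: B1 = {2, 3, 4}  B2 = {1, 3, 4}
Tree: B1–B2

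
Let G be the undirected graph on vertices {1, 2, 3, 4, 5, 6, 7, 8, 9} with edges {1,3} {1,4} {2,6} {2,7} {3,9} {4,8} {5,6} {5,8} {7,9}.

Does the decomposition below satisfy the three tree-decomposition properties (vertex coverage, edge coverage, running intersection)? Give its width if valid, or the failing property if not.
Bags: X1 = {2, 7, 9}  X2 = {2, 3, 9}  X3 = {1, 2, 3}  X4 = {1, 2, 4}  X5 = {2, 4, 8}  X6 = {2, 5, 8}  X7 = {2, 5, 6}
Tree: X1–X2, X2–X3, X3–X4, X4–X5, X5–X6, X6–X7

Checking the three conditions: (i) the bags cover all of {1, 2, 3, 4, 5, 6, 7, 8, 9}; (ii) for each edge, some bag contains both endpoints; (iii) the bags containing any fixed vertex form a subtree. All hold, so the decomposition is valid with width 3 − 1 = 2.

Yes; width 2.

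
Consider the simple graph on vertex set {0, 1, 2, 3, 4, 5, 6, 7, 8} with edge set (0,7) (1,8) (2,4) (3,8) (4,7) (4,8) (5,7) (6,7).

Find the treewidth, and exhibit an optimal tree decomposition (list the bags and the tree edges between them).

Treewidth 1.
One such decomposition:
Bags: B1 = {4, 7}  B2 = {4, 8}  B3 = {6, 7}  B4 = {3, 8}  B5 = {5, 7}  B6 = {1, 8}  B7 = {2, 4}  B8 = {0, 7}
Tree: B1–B2, B1–B3, B2–B4, B3–B5, B4–B6, B2–B7, B3–B8

Every bag has size at most 2, so the width is 2 − 1 = 1 and tw(G) ≤ 1. Since G has at least one edge (e.g. 4–7), it is not an edgeless graph, so tw(G) ≥ 1. Hence tw(G) = 1 exactly.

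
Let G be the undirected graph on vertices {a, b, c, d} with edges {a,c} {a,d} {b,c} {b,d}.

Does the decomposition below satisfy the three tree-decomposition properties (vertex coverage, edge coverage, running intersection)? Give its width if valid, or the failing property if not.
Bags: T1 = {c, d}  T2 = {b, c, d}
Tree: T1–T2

No — vertex a appears in no bag.

A tree decomposition must satisfy three properties: every vertex lies in some bag; for every edge, both endpoints lie together in some bag; and for every vertex, the bags containing it form a connected subtree. Here vertex a appears in no bag, so the decomposition is invalid.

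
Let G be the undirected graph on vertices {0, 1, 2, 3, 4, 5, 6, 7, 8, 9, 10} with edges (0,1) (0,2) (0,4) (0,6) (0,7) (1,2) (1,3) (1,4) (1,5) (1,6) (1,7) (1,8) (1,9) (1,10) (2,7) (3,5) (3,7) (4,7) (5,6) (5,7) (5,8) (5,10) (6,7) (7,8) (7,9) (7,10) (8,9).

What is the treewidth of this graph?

A width-3 tree decomposition is:
Bags: B1 = {1, 5, 6, 7}  B2 = {0, 1, 6, 7}  B3 = {1, 3, 5, 7}  B4 = {0, 1, 4, 7}  B5 = {0, 1, 2, 7}  B6 = {1, 5, 7, 8}  B7 = {1, 7, 8, 9}  B8 = {1, 5, 7, 10}
Tree: B1–B2, B1–B3, B2–B4, B4–B5, B1–B6, B6–B7, B6–B8
The largest bag has 4 vertices, giving width 3; this decomposition certifies tw(G) ≤ 3. For the lower bound, the 4 vertices {0, 1, 2, 7} are pairwise adjacent, and any tree decomposition puts a clique entirely inside one bag — forcing width ≥ 3. The upper and lower bounds meet at 3, so that is the treewidth.

3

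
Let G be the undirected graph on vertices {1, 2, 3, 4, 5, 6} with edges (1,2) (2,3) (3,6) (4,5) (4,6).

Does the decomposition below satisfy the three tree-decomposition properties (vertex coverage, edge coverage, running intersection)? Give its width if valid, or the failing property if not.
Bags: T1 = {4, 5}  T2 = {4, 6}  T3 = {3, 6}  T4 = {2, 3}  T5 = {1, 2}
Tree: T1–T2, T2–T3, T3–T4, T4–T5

Yes; width 1.

Every vertex of G appears in some bag (union = {1, 2, 3, 4, 5, 6}); every edge is covered by a bag; and for each vertex v the set of bags containing v is connected in the bag tree. The decomposition is therefore valid. The largest bag has 2 vertices, so the width is 1.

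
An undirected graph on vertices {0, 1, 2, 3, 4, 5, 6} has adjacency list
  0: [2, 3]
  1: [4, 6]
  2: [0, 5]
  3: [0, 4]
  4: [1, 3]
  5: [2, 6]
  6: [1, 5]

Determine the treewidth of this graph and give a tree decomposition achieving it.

Treewidth 2.
One optimal decomposition is:
Bags: B1 = {0, 3, 4}  B2 = {0, 2, 4}  B3 = {2, 4, 5}  B4 = {4, 5, 6}  B5 = {1, 4, 6}
Tree: B1–B2, B2–B3, B3–B4, B4–B5

The largest bag has 3 vertices, giving width 2; this decomposition certifies tw(G) ≤ 2. For the lower bound, G contains the cycle 4–3–0–2–5–6–1–4, so G is not a forest; only forests have treewidth ≤ 1, hence tw(G) ≥ 2. The upper and lower bounds meet at 2, so that is the treewidth.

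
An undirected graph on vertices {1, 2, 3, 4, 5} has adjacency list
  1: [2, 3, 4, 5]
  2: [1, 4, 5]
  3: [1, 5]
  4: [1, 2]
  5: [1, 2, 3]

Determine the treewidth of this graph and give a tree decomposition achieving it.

Each bag holds 3 vertices, so the decomposition has width 2, which upper-bounds the treewidth. For the lower bound, the 3 vertices {1, 2, 4} are pairwise adjacent, and any tree decomposition puts a clique entirely inside one bag — forcing width ≥ 2. Combining the bounds, tw(G) = 2.

Treewidth 2.
One optimal decomposition is:
Bags: B1 = {1, 3, 5}  B2 = {1, 2, 5}  B3 = {1, 2, 4}
Tree: B1–B2, B2–B3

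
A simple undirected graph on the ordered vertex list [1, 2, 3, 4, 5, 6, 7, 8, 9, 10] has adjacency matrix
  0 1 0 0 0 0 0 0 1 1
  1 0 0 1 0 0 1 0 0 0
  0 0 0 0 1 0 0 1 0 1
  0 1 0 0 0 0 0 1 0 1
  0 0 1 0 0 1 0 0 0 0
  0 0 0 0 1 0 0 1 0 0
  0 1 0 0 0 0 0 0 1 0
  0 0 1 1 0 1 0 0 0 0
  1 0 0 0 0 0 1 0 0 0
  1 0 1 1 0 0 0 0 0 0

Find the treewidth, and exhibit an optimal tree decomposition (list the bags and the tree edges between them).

Treewidth 2.
One optimal decomposition is:
Bags: B1 = {2, 7, 9}  B2 = {1, 2, 9}  B3 = {1, 2, 4}  B4 = {1, 4, 10}  B5 = {4, 8, 10}  B6 = {3, 8, 10}  B7 = {3, 6, 8}  B8 = {3, 5, 6}
Tree: B1–B2, B2–B3, B3–B4, B4–B5, B5–B6, B6–B7, B7–B8

Each bag holds 3 vertices, so the decomposition has width 2, which upper-bounds the treewidth. The edges 7–9–1–2–7 form a cycle, so G is not a tree and its treewidth is at least 2. The upper and lower bounds meet at 2, so that is the treewidth.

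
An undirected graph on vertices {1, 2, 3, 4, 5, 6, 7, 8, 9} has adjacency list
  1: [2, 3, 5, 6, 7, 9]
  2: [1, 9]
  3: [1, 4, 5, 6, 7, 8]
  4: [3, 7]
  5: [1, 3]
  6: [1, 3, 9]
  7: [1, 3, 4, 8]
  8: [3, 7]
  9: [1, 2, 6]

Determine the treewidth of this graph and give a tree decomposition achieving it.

Every bag has size at most 3, so the width is 3 − 1 = 2 and tw(G) ≤ 2. Conversely, {3, 7, 8} is a clique of size 3, and the vertices of any clique must share a bag in every tree decomposition; so some bag has ≥ 3 vertices and tw(G) ≥ 2. Hence tw(G) = 2 exactly.

Treewidth 2.
Bags: B1 = {1, 3, 5}  B2 = {1, 3, 6}  B3 = {1, 6, 9}  B4 = {1, 3, 7}  B5 = {3, 4, 7}  B6 = {1, 2, 9}  B7 = {3, 7, 8}
Tree: B1–B2, B2–B3, B2–B4, B4–B5, B3–B6, B4–B7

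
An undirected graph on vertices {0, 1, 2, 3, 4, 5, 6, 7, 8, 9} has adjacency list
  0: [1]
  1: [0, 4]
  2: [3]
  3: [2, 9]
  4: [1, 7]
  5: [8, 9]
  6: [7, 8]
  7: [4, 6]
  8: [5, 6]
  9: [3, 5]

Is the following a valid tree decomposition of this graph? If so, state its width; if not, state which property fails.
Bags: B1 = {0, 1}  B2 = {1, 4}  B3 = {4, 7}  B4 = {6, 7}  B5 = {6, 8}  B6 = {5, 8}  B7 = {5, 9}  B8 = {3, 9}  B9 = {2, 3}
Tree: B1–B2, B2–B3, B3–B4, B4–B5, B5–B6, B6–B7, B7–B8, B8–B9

Yes; width 1.

Vertex coverage: the bags together contain {0, 1, 2, 3, 4, 5, 6, 7, 8, 9}, the full vertex set. Edge coverage: each edge of G has both endpoints in at least one bag. Running intersection: for every vertex, the bags containing it form a connected subtree. All three properties hold, so this is a valid tree decomposition of width max|bag| − 1 = 1, and hence tw(G) ≤ 1.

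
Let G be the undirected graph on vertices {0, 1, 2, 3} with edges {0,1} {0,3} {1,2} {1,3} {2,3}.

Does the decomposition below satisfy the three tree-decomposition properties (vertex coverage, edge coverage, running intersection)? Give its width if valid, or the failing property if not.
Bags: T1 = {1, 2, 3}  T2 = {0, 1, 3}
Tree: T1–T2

Every vertex of G appears in some bag (union = {0, 1, 2, 3}); every edge is covered by a bag; and for each vertex v the set of bags containing v is connected in the bag tree. The decomposition is therefore valid. The largest bag has 3 vertices, so the width is 2.

Yes; width 2.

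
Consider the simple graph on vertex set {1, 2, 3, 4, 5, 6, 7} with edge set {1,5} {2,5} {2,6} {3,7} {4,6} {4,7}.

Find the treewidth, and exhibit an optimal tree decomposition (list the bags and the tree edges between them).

Each bag holds 2 vertices, so the decomposition has width 1, which upper-bounds the treewidth. G has an edge, so its treewidth is at least 1. Hence tw(G) = 1 exactly.

Treewidth 1.
One such decomposition:
Bags: B1 = {1, 5}  B2 = {2, 5}  B3 = {2, 6}  B4 = {4, 6}  B5 = {4, 7}  B6 = {3, 7}
Tree: B1–B2, B2–B3, B3–B4, B4–B5, B5–B6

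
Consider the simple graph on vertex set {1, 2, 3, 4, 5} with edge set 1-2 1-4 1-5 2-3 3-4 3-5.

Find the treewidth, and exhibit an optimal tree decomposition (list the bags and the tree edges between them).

Treewidth 2.
Bags: B1 = {1, 3, 4}  B2 = {1, 2, 3}  B3 = {1, 3, 5}
Tree: B1–B2, B2–B3

Each bag holds 3 vertices, so the decomposition has width 2, which upper-bounds the treewidth. For the lower bound, G contains the cycle 1–4–3–2–1, so G is not a forest; only forests have treewidth ≤ 1, hence tw(G) ≥ 2. Therefore the treewidth is 2.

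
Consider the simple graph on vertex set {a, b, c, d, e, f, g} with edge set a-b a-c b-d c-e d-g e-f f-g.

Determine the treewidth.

2

A width-2 tree decomposition is:
Bags: B1 = {e, f, g}  B2 = {d, e, g}  B3 = {b, d, e}  B4 = {a, b, e}  B5 = {a, c, e}
Tree: B1–B2, B2–B3, B3–B4, B4–B5
Every bag has size at most 3, so the width is 3 − 1 = 2 and tw(G) ≤ 2. For the lower bound, G contains the cycle e–f–g–d–b–a–c–e, so G is not a forest; only forests have treewidth ≤ 1, hence tw(G) ≥ 2. The upper and lower bounds meet at 2, so that is the treewidth.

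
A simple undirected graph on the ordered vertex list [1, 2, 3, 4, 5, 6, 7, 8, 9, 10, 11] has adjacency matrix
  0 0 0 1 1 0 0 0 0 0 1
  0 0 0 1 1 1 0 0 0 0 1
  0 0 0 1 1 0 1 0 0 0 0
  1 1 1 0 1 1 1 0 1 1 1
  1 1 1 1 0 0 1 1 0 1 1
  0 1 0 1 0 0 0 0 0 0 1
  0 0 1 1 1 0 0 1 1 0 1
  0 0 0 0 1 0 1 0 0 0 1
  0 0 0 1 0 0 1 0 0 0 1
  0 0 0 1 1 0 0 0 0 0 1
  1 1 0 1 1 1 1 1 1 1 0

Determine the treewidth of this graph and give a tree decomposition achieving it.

Each bag holds 4 vertices, so the decomposition has width 3, which upper-bounds the treewidth. On the other hand G contains the 4-clique {5, 7, 8, 11}. A clique must lie in a single bag of any decomposition, so no decomposition can have width below 3. Hence tw(G) = 3 exactly.

Treewidth 3.
Bags: B1 = {2, 4, 5, 11}  B2 = {2, 4, 6, 11}  B3 = {4, 5, 10, 11}  B4 = {4, 5, 7, 11}  B5 = {4, 7, 9, 11}  B6 = {1, 4, 5, 11}  B7 = {3, 4, 5, 7}  B8 = {5, 7, 8, 11}
Tree: B1–B2, B1–B3, B1–B4, B4–B5, B3–B6, B4–B7, B4–B8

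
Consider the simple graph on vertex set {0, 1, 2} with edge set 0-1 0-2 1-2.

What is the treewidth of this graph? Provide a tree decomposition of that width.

With just one bag of size 3, the width is 3 − 1 = 2, so tw(G) ≤ 2. Conversely, {0, 1, 2} is a clique of size 3, and the vertices of any clique must share a bag in every tree decomposition; so some bag has ≥ 3 vertices and tw(G) ≥ 2. Combining the bounds, tw(G) = 2.

Treewidth 2.
One optimal decomposition is:
Bags: B1 = {0, 1, 2}
Tree: (single bag)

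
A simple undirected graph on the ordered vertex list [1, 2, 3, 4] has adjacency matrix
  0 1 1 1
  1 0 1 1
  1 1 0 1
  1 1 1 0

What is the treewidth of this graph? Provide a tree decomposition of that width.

With just one bag of size 4, the width is 4 − 1 = 3, so tw(G) ≤ 3. For the lower bound, the 4 vertices {1, 2, 3, 4} are pairwise adjacent, and any tree decomposition puts a clique entirely inside one bag — forcing width ≥ 3. The upper and lower bounds meet at 3, so that is the treewidth.

Treewidth 3.
Bags: B1 = {1, 2, 3, 4}
Tree: (single bag)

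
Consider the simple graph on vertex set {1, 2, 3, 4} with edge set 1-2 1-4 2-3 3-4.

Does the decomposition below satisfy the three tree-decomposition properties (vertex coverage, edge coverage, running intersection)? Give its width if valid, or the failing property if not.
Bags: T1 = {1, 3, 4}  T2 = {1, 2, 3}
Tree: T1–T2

Yes; width 2.

Vertex coverage: the bags together contain {1, 2, 3, 4}, the full vertex set. Edge coverage: each edge of G has both endpoints in at least one bag. Running intersection: for every vertex, the bags containing it form a connected subtree. All three properties hold, so this is a valid tree decomposition of width max|bag| − 1 = 2, and hence tw(G) ≤ 2.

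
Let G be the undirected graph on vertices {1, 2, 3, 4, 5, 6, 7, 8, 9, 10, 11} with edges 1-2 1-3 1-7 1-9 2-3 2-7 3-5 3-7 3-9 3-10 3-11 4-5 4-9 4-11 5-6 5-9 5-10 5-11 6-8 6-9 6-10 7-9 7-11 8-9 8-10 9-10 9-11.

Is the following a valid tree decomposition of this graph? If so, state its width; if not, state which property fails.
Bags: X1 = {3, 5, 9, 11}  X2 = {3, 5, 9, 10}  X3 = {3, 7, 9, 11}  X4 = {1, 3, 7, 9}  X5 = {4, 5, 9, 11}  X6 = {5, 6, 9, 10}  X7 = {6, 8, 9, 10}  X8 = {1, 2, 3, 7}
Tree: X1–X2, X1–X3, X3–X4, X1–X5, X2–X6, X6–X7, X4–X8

Yes; width 3.

Vertex coverage: the bags together contain {1, 2, 3, 4, 5, 6, 7, 8, 9, 10, 11}, the full vertex set. Edge coverage: each edge of G has both endpoints in at least one bag. Running intersection: for every vertex, the bags containing it form a connected subtree. All three properties hold, so this is a valid tree decomposition of width max|bag| − 1 = 3, and hence tw(G) ≤ 3.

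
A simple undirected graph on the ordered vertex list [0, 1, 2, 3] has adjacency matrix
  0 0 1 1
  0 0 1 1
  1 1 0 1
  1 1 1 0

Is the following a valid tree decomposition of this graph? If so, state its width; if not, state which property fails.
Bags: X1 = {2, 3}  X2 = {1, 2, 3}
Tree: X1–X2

No — vertex 0 appears in no bag.

A tree decomposition must satisfy three properties: every vertex lies in some bag; for every edge, both endpoints lie together in some bag; and for every vertex, the bags containing it form a connected subtree. Here vertex 0 appears in no bag, so the decomposition is invalid.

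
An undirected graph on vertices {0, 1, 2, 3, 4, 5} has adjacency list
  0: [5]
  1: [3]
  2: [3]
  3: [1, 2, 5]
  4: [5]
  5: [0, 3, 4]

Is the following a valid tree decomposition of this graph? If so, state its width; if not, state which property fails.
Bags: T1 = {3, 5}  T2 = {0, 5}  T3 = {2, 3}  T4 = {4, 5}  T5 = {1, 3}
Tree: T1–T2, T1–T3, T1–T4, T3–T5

Checking the three conditions: (i) the bags cover all of {0, 1, 2, 3, 4, 5}; (ii) for each edge, some bag contains both endpoints; (iii) the bags containing any fixed vertex form a subtree. All hold, so the decomposition is valid with width 2 − 1 = 1.

Yes; width 1.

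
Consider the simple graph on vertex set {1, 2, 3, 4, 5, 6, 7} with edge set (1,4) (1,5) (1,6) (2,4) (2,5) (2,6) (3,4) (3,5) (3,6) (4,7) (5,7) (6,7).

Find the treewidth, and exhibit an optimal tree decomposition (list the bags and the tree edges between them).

Every bag has size at most 4, so the width is 4 − 1 = 3 and tw(G) ≤ 3. For the lower bound: the 4 vertex sets {1,5}, {4,7}, {6}, {3} are disjoint, each induces a connected subgraph, and every pair is joined by at least one edge of G. Contracting each set to a single vertex therefore yields K_{4} as a minor, and since treewidth is minor-monotone, tw(G) ≥ tw(K_{4}) = 3. Combining the bounds, tw(G) = 3.

Treewidth 3.
One optimal decomposition is:
Bags: B1 = {1, 4, 5, 6}  B2 = {4, 5, 6, 7}  B3 = {3, 4, 5, 6}  B4 = {2, 4, 5, 6}
Tree: B1–B2, B2–B3, B3–B4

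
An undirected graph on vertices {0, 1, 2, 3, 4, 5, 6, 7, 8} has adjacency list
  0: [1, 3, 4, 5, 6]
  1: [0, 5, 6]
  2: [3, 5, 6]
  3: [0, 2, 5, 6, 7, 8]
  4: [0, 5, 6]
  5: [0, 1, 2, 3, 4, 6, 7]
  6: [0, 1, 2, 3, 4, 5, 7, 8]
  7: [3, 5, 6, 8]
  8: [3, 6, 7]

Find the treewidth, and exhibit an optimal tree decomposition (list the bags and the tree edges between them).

Treewidth 3.
One optimal decomposition is:
Bags: B1 = {2, 3, 5, 6}  B2 = {0, 3, 5, 6}  B3 = {3, 5, 6, 7}  B4 = {0, 4, 5, 6}  B5 = {0, 1, 5, 6}  B6 = {3, 6, 7, 8}
Tree: B1–B2, B2–B3, B2–B4, B2–B5, B3–B6

The largest bag has 4 vertices, giving width 3; this decomposition certifies tw(G) ≤ 3. On the other hand G contains the 4-clique {3, 6, 7, 8}. A clique must lie in a single bag of any decomposition, so no decomposition can have width below 3. Therefore the treewidth is 3.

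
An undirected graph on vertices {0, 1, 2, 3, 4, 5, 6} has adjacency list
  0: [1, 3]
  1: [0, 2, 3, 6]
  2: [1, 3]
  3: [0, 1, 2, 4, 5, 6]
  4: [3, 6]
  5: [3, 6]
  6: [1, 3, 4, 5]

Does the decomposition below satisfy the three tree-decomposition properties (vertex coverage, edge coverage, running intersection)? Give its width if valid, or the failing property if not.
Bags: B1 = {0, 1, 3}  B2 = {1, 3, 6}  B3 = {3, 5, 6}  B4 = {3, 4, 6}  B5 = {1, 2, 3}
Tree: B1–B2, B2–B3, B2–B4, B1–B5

Yes; width 2.

Every vertex of G appears in some bag (union = {0, 1, 2, 3, 4, 5, 6}); every edge is covered by a bag; and for each vertex v the set of bags containing v is connected in the bag tree. The decomposition is therefore valid. The largest bag has 3 vertices, so the width is 2.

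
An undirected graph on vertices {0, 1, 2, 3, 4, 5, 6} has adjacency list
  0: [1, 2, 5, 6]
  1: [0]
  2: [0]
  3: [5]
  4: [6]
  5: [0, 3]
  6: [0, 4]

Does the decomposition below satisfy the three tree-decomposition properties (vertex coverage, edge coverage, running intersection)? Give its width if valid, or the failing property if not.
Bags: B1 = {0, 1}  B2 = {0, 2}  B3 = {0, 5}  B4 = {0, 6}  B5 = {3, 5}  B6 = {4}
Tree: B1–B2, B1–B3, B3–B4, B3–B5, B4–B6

No — edge (6,4) lies in no bag.

A tree decomposition must satisfy three properties: every vertex lies in some bag; for every edge, both endpoints lie together in some bag; and for every vertex, the bags containing it form a connected subtree. Here edge (6,4) lies in no bag, so the decomposition is invalid.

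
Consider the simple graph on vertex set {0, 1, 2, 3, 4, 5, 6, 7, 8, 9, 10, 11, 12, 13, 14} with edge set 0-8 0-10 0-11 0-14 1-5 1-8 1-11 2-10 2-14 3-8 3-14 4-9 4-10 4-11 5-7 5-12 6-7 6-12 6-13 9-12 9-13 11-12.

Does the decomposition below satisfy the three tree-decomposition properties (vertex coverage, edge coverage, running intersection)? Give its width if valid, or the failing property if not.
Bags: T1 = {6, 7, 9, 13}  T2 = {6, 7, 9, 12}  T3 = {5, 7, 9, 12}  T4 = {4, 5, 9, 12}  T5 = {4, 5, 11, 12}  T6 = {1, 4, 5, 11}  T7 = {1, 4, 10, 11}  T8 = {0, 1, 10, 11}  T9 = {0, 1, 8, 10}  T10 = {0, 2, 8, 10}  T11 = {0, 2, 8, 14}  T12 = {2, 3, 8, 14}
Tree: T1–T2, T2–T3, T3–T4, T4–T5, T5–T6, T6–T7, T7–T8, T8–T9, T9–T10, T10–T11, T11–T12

Yes; width 3.

Checking the three conditions: (i) the bags cover all of {0, 1, 2, 3, 4, 5, 6, 7, 8, 9, 10, 11, 12, 13, 14}; (ii) for each edge, some bag contains both endpoints; (iii) the bags containing any fixed vertex form a subtree. All hold, so the decomposition is valid with width 4 − 1 = 3.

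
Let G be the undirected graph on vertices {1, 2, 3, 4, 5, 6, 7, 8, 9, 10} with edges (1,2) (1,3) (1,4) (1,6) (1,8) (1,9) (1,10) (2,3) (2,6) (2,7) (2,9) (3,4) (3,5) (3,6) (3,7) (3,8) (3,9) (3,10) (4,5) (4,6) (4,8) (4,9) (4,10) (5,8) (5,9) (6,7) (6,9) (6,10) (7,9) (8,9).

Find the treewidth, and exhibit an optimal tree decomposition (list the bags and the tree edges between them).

Every bag has size at most 5, so the width is 5 − 1 = 4 and tw(G) ≤ 4. On the other hand G contains the 5-clique {1, 2, 3, 6, 9}. A clique must lie in a single bag of any decomposition, so no decomposition can have width below 4. The upper and lower bounds meet at 4, so that is the treewidth.

Treewidth 4.
One optimal decomposition is:
Bags: B1 = {1, 3, 4, 8, 9}  B2 = {1, 3, 4, 6, 9}  B3 = {1, 2, 3, 6, 9}  B4 = {3, 4, 5, 8, 9}  B5 = {1, 3, 4, 6, 10}  B6 = {2, 3, 6, 7, 9}
Tree: B1–B2, B2–B3, B1–B4, B2–B5, B3–B6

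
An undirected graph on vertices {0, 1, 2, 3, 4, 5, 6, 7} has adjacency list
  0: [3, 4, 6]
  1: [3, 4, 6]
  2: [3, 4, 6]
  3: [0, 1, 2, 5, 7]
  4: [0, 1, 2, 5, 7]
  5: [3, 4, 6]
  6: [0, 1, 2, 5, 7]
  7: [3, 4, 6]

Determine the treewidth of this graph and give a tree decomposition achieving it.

Treewidth 3.
One such decomposition:
Bags: B1 = {0, 3, 4, 6}  B2 = {2, 3, 4, 6}  B3 = {3, 4, 5, 6}  B4 = {1, 3, 4, 6}  B5 = {3, 4, 6, 7}
Tree: B1–B2, B2–B3, B3–B4, B4–B5

The largest bag has 4 vertices, giving width 3; this decomposition certifies tw(G) ≤ 3. For the lower bound: the 4 vertex sets {0,6}, {2,4}, {3}, {5} are disjoint, each induces a connected subgraph, and every pair is joined by at least one edge of G. Contracting each set to a single vertex therefore yields K_{4} as a minor, and since treewidth is minor-monotone, tw(G) ≥ tw(K_{4}) = 3. Therefore the treewidth is 3.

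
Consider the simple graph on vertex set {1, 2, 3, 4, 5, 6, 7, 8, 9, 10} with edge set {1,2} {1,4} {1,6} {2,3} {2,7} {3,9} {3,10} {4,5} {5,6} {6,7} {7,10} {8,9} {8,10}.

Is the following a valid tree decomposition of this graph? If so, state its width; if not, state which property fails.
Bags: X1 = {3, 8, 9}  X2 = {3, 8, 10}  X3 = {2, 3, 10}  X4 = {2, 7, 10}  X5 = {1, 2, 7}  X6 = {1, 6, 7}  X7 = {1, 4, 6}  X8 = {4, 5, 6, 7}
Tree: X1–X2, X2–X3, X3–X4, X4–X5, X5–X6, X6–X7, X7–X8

A tree decomposition must satisfy three properties: every vertex lies in some bag; for every edge, both endpoints lie together in some bag; and for every vertex, the bags containing it form a connected subtree. Here bags containing vertex 7 are not connected in the tree, so the decomposition is invalid.

No — bags containing vertex 7 are not connected in the tree.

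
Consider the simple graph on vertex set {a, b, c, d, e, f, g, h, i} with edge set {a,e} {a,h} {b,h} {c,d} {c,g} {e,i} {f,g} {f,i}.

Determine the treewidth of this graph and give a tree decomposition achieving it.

Every bag has size at most 2, so the width is 2 − 1 = 1 and tw(G) ≤ 1. G has an edge, so its treewidth is at least 1. Therefore the treewidth is 1.

Treewidth 1.
Bags: B1 = {c, d}  B2 = {c, g}  B3 = {f, g}  B4 = {f, i}  B5 = {e, i}  B6 = {a, e}  B7 = {a, h}  B8 = {b, h}
Tree: B1–B2, B2–B3, B3–B4, B4–B5, B5–B6, B6–B7, B7–B8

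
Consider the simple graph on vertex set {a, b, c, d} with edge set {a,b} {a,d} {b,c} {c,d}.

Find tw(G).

A width-2 tree decomposition is:
Bags: B1 = {a, b, d}  B2 = {b, c, d}
Tree: B1–B2
The largest bag has 3 vertices, giving width 2; this decomposition certifies tw(G) ≤ 2. For the lower bound, G contains the cycle b–a–d–c–b, so G is not a forest; only forests have treewidth ≤ 1, hence tw(G) ≥ 2. Combining the bounds, tw(G) = 2.

2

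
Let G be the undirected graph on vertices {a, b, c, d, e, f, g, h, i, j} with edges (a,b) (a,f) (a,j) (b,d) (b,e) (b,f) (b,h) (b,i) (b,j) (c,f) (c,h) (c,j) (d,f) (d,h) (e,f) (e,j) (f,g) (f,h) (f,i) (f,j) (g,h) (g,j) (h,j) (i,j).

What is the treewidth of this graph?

3

A width-3 tree decomposition is:
Bags: B1 = {b, f, h, j}  B2 = {b, e, f, j}  B3 = {b, d, f, h}  B4 = {a, b, f, j}  B5 = {b, f, i, j}  B6 = {f, g, h, j}  B7 = {c, f, h, j}
Tree: B1–B2, B1–B3, B1–B4, B2–B5, B1–B6, B6–B7
Each bag holds 4 vertices, so the decomposition has width 3, which upper-bounds the treewidth. For the lower bound, the 4 vertices {b, d, f, h} are pairwise adjacent, and any tree decomposition puts a clique entirely inside one bag — forcing width ≥ 3. The upper and lower bounds meet at 3, so that is the treewidth.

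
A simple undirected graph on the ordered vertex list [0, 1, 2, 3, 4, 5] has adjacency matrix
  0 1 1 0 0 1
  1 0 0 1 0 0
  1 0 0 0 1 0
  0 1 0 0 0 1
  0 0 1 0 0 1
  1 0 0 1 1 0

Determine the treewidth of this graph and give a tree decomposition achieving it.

Treewidth 2.
One optimal decomposition is:
Bags: B1 = {2, 4, 5}  B2 = {0, 2, 5}  B3 = {0, 3, 5}  B4 = {0, 1, 3}
Tree: B1–B2, B2–B3, B3–B4

The largest bag has 3 vertices, giving width 2; this decomposition certifies tw(G) ≤ 2. The edges 4–2–0–5–4 form a cycle, so G is not a tree and its treewidth is at least 2. Hence tw(G) = 2 exactly.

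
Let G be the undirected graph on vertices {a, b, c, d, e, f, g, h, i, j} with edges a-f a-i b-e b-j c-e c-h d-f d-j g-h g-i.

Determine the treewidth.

A width-2 tree decomposition is:
Bags: B1 = {c, g, h}  B2 = {c, e, g}  B3 = {b, e, g}  B4 = {b, g, j}  B5 = {d, g, j}  B6 = {d, f, g}  B7 = {a, f, g}  B8 = {a, g, i}
Tree: B1–B2, B2–B3, B3–B4, B4–B5, B5–B6, B6–B7, B7–B8
Every bag has size at most 3, so the width is 3 − 1 = 2 and tw(G) ≤ 2. The edges g–h–c–e–b–j–d–f–a–i–g form a cycle, so G is not a tree and its treewidth is at least 2. Hence tw(G) = 2 exactly.

2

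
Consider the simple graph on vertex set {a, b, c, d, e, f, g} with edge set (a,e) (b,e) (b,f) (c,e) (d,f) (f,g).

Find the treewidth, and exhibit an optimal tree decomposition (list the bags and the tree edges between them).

The largest bag has 2 vertices, giving width 1; this decomposition certifies tw(G) ≤ 1. Any graph with an edge has treewidth ≥ 1, and G has the edge f–b. Combining the bounds, tw(G) = 1.

Treewidth 1.
One optimal decomposition is:
Bags: B1 = {b, f}  B2 = {b, e}  B3 = {c, e}  B4 = {f, g}  B5 = {a, e}  B6 = {d, f}
Tree: B1–B2, B2–B3, B1–B4, B3–B5, B1–B6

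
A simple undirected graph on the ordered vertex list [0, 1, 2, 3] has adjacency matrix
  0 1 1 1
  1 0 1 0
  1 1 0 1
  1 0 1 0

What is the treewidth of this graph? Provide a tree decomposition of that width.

Treewidth 2.
One such decomposition:
Bags: B1 = {0, 1, 2}  B2 = {0, 2, 3}
Tree: B1–B2

The largest bag has 3 vertices, giving width 2; this decomposition certifies tw(G) ≤ 2. On the other hand G contains the 3-clique {0, 1, 2}. A clique must lie in a single bag of any decomposition, so no decomposition can have width below 2. Hence tw(G) = 2 exactly.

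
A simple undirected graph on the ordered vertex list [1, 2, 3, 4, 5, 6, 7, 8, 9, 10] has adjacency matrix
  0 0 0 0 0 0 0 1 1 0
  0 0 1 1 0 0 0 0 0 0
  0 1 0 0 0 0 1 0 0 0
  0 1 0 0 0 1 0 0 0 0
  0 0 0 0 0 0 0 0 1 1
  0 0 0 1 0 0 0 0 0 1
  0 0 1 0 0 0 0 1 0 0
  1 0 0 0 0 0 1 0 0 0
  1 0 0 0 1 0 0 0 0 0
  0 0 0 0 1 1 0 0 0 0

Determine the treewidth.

2

A width-2 tree decomposition is:
Bags: B1 = {1, 5, 9}  B2 = {1, 5, 10}  B3 = {1, 6, 10}  B4 = {1, 4, 6}  B5 = {1, 2, 4}  B6 = {1, 2, 3}  B7 = {1, 3, 7}  B8 = {1, 7, 8}
Tree: B1–B2, B2–B3, B3–B4, B4–B5, B5–B6, B6–B7, B7–B8
Each bag holds 3 vertices, so the decomposition has width 2, which upper-bounds the treewidth. Since 1–9–5–10–6–4–2–3–7–8–1 is a cycle in G, G is not acyclic. Forests are exactly the graphs of treewidth ≤ 1, so tw(G) ≥ 2. Hence tw(G) = 2 exactly.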